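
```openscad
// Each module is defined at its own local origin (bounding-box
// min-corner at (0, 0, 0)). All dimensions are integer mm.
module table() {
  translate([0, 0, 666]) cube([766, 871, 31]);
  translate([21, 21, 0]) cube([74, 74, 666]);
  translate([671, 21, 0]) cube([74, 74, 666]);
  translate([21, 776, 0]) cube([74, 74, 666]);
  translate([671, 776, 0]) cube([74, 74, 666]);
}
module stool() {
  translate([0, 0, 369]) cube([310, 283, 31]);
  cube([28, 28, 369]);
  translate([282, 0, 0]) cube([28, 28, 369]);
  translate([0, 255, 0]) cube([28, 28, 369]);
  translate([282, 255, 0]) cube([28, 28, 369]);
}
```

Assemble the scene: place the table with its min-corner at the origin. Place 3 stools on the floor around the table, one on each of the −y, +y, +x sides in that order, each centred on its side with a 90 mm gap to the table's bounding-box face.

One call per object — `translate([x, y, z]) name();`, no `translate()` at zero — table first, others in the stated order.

table();
translate([228, -373, 0]) stool();
translate([228, 961, 0]) stool();
translate([856, 294, 0]) stool();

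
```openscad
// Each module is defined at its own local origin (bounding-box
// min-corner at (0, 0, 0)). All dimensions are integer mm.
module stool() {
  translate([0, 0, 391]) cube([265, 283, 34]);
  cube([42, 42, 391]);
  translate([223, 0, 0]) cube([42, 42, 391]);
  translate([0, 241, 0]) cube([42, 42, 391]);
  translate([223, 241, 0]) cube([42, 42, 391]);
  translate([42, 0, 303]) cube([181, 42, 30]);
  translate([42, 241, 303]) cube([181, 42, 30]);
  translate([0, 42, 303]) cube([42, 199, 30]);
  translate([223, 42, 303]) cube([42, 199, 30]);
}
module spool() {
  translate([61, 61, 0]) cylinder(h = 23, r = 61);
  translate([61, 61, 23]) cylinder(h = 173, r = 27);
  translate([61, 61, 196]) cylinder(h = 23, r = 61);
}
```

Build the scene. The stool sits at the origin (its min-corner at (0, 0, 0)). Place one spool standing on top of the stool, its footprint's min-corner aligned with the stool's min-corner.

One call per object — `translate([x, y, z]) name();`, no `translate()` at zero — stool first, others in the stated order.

stool();
translate([0, 0, 425]) spool();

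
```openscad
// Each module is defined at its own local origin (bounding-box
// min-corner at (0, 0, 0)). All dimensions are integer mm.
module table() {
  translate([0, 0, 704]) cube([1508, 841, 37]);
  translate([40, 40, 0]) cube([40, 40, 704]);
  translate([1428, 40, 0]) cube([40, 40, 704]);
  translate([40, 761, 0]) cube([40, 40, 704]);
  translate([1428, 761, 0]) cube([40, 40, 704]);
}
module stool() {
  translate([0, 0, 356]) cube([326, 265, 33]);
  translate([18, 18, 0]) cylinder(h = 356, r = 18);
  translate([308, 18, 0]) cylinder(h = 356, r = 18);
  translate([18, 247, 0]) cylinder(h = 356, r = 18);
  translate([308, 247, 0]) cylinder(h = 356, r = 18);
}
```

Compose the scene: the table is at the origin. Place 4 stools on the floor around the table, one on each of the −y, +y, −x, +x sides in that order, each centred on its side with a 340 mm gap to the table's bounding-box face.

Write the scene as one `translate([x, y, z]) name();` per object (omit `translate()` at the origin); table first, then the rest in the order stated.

table();
translate([591, -605, 0]) stool();
translate([591, 1181, 0]) stool();
translate([-666, 288, 0]) stool();
translate([1848, 288, 0]) stool();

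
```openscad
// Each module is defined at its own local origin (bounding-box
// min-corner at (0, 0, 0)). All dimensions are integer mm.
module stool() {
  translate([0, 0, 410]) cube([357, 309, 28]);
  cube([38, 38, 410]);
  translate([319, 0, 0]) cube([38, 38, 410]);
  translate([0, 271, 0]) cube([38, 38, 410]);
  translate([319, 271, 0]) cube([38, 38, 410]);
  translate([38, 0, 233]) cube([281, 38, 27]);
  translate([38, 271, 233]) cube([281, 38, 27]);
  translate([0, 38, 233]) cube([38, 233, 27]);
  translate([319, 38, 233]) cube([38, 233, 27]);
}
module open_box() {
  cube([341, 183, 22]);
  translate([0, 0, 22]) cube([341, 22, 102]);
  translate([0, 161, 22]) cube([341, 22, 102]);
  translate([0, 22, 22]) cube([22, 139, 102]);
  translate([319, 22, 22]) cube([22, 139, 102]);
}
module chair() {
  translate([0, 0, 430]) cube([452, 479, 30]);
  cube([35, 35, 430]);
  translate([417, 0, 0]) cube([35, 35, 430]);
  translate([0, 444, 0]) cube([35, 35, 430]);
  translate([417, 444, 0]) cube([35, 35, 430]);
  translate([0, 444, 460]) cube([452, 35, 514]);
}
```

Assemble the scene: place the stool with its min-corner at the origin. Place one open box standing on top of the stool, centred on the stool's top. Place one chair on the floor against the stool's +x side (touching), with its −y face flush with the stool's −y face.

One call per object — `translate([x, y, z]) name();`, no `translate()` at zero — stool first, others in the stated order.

stool();
translate([8, 63, 438]) open_box();
translate([357, 0, 0]) chair();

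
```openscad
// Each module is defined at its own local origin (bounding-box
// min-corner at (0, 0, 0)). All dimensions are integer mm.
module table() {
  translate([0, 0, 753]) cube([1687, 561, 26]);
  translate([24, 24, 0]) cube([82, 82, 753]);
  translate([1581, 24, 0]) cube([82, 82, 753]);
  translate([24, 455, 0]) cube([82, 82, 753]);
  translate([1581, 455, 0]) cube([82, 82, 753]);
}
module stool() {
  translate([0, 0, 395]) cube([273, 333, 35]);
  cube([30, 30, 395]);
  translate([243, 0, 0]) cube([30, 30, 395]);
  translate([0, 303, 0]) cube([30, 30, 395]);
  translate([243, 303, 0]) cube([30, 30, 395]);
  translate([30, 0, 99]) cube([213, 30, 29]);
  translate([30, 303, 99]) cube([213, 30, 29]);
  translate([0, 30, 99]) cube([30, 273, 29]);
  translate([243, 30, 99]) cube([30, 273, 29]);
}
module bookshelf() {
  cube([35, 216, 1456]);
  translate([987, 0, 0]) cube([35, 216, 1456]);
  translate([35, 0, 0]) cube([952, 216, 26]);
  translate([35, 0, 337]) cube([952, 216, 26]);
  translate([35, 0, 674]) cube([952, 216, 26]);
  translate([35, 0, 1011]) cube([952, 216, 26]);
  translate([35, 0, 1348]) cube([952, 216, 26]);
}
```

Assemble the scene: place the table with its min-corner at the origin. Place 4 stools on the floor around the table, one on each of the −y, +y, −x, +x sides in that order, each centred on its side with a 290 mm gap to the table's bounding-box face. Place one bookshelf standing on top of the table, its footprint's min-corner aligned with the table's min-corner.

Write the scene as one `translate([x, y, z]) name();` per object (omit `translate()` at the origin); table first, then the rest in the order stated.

table();
translate([707, -623, 0]) stool();
translate([707, 851, 0]) stool();
translate([-563, 114, 0]) stool();
translate([1977, 114, 0]) stool();
translate([0, 0, 779]) bookshelf();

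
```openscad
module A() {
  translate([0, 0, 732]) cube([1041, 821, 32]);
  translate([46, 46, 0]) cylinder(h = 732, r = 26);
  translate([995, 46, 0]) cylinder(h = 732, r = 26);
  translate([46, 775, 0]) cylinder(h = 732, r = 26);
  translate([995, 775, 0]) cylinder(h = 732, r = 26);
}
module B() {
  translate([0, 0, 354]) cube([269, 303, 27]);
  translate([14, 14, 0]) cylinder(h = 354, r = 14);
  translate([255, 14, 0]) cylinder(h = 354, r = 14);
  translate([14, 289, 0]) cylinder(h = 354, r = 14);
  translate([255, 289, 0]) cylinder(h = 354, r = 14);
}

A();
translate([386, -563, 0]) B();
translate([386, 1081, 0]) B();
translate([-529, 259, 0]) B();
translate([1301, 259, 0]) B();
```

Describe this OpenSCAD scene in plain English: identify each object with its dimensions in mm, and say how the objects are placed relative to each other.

A is a table with a 1041×821 mm rectangular top, 32 mm thick, top surface at z = 764 mm, supported by four round legs of 52 mm diameter, each leg's bounding box inset 20 mm from the nearest pair of top edges, running from the floor.

B is a simple wooden stool: a rectangular seat 269 mm (x) by 303 mm (y), 27 mm thick, top face at z = 381 mm, on four round legs, each 28 mm in diameter. The legs rest on z = 0, each leg's axis is inset half a diameter from the nearest pair of seat edges (so the leg's bounding box is flush with the corner).

Four stools sit around the table at the −y, +y, −x, +x sides.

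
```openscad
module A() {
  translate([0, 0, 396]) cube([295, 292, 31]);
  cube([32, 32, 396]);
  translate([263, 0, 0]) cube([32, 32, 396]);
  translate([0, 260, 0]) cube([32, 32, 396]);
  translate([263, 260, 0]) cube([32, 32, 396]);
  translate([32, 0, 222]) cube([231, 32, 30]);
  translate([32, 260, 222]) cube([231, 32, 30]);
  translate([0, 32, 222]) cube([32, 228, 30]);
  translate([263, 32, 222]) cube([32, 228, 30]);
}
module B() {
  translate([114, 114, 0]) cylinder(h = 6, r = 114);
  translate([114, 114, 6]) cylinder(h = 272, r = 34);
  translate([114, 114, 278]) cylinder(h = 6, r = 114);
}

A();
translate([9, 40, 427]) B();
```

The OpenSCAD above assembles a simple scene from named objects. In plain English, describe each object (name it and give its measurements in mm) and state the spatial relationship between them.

A is a four-legged stool. The seat is 295×292 mm, 31 mm thick, top at z = 427 mm. It stands on four square legs, each 32×32 mm in cross-section, from z = 0 to the seat underside, each flush with a corner of the seat. Four stretchers, 32 mm wide and 30 mm tall, connect adjacent legs with their undersides at z = 222 mm, each running between the inner faces of the legs it joins and aligned with the legs' outer faces on the other axis.

B is a spool: two coaxial disc flanges of radius 114 mm and thickness 6 mm, joined by a core cylinder of radius 34 mm and height 272 mm. The lower flange rests on z = 0 and the three cylinders share a vertical axis.

The spool is on top of the stool.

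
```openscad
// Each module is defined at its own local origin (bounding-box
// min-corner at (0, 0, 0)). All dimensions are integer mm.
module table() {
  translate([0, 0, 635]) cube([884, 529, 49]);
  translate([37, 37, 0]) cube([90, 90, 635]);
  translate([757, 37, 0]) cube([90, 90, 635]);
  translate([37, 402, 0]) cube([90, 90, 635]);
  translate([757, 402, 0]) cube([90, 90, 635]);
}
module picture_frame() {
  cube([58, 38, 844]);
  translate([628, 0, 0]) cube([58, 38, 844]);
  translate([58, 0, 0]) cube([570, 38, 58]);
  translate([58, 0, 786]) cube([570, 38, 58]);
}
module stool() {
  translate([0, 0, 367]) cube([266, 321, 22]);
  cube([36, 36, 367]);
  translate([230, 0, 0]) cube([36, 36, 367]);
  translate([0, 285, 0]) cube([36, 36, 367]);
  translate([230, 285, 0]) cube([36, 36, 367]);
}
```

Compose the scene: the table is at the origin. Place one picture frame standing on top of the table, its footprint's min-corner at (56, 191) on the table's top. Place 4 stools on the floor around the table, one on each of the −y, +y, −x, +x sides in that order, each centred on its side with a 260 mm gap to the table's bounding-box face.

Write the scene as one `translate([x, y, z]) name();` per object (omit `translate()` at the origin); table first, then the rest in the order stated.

table();
translate([56, 191, 684]) picture_frame();
translate([309, -581, 0]) stool();
translate([309, 789, 0]) stool();
translate([-526, 104, 0]) stool();
translate([1144, 104, 0]) stool();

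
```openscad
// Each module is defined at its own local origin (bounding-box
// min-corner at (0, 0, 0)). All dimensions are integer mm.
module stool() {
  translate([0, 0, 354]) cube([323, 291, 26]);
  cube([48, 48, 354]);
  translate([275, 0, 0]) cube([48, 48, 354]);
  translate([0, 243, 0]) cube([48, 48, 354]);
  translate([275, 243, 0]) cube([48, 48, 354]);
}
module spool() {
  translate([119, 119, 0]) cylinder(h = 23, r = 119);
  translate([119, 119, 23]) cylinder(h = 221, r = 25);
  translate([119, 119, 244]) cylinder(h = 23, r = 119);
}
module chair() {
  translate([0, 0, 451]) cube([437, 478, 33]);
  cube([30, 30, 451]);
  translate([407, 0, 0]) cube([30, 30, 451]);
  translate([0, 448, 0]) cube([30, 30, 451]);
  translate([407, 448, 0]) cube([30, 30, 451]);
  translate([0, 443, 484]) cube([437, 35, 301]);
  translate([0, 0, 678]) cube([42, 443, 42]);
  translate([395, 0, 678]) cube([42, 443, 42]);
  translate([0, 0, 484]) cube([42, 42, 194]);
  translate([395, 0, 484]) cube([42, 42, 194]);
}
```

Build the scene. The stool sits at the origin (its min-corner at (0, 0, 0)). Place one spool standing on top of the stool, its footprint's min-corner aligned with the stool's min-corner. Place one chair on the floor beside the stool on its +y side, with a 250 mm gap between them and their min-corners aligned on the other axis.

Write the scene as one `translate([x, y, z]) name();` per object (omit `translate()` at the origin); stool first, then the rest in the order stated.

stool();
translate([0, 0, 380]) spool();
translate([0, 541, 0]) chair();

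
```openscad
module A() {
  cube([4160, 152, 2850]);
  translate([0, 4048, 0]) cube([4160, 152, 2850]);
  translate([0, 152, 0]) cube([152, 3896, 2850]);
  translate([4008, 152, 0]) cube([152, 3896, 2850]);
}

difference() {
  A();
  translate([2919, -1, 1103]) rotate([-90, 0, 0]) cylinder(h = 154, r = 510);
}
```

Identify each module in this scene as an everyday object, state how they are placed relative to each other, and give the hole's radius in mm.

The subtracted cylinder has r = 510 mm.

A is a house frame. The house frame has a circular hole through its front wall. The hole's radius is 510 mm.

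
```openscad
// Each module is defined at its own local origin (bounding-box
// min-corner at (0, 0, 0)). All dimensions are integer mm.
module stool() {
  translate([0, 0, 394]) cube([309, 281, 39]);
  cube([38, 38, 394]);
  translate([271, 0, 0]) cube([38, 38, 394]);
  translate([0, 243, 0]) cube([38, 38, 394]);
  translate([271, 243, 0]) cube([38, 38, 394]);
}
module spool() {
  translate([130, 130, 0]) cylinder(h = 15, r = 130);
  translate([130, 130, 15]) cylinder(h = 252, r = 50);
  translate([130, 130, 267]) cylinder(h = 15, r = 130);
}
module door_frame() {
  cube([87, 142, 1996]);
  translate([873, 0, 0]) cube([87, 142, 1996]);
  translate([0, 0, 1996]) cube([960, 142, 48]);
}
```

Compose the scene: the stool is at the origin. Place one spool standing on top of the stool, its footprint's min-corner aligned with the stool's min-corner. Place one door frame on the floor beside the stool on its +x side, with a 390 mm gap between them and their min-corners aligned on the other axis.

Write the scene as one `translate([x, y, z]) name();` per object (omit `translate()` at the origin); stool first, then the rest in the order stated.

stool();
translate([0, 0, 433]) spool();
translate([699, 0, 0]) door_frame();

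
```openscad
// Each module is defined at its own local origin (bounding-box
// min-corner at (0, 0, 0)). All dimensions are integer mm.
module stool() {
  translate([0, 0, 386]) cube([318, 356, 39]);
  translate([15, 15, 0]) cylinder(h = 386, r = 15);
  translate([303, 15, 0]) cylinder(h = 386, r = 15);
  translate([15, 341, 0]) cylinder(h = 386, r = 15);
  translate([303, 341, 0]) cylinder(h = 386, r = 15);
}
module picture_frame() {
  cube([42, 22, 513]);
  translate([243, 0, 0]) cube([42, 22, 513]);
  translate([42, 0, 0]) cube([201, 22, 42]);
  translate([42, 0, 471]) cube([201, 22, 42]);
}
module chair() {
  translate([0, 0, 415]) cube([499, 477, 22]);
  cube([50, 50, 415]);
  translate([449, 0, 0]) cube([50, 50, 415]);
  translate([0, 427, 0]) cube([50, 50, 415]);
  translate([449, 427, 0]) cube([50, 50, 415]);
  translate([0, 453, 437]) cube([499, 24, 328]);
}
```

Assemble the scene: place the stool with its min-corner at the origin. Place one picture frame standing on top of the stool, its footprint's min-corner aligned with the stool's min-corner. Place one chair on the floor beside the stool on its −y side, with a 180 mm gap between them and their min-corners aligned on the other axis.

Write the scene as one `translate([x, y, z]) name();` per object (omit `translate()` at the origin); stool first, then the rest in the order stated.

stool();
translate([0, 0, 425]) picture_frame();
translate([0, -657, 0]) chair();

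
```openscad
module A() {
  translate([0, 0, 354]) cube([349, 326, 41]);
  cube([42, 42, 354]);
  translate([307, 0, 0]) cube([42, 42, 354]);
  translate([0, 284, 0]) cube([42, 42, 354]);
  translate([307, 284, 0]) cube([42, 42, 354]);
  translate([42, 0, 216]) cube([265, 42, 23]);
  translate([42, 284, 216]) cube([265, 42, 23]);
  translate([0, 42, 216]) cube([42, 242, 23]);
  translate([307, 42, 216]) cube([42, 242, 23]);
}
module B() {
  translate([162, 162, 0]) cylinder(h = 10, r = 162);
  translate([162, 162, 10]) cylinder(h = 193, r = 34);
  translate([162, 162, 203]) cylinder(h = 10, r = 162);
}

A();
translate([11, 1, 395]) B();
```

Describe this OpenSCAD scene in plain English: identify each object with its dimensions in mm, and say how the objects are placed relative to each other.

A is a simple wooden stool: a rectangular seat 349 mm (x) by 326 mm (y), 41 mm thick, top face at z = 395 mm, on four square legs, each 42×42 mm in cross-section. The legs rest on z = 0, each flush with a corner of the seat. Four stretchers, 42 mm wide and 23 mm tall, connect adjacent legs with their undersides at z = 216 mm, each running between the inner faces of the legs it joins and aligned with the legs' outer faces on the other axis.

B is a spool: two coaxial disc flanges of radius 162 mm and thickness 10 mm, joined by a core cylinder of radius 34 mm and height 193 mm. The lower flange rests on z = 0 and the three cylinders share a vertical axis.

The spool is on top of the stool.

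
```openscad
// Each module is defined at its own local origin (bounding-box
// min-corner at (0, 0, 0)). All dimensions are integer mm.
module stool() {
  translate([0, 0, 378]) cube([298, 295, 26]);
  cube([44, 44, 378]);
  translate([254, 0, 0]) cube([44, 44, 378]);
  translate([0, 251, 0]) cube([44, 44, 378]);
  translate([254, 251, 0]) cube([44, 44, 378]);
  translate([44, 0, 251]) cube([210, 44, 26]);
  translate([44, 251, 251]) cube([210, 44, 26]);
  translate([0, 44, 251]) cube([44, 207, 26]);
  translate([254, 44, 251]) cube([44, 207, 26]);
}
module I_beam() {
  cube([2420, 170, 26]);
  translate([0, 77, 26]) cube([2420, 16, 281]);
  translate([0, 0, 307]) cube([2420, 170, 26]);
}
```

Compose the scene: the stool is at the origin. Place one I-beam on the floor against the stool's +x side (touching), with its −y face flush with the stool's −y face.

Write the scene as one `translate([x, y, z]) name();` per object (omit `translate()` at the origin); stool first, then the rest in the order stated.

stool();
translate([298, 0, 0]) I_beam();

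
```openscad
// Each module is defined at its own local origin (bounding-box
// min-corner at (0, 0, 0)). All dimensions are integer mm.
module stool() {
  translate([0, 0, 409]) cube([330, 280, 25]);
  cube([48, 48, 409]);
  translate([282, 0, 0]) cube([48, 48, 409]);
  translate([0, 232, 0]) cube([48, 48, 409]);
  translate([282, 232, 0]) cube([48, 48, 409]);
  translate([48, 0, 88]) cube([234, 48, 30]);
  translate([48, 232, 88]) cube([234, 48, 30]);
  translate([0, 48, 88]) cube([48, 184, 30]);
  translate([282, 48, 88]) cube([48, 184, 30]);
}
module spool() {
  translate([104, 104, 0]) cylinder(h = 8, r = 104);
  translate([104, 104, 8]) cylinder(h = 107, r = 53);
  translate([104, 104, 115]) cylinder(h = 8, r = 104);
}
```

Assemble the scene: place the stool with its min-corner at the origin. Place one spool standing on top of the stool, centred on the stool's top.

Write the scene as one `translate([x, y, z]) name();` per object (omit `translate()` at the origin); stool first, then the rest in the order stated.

stool();
translate([61, 36, 434]) spool();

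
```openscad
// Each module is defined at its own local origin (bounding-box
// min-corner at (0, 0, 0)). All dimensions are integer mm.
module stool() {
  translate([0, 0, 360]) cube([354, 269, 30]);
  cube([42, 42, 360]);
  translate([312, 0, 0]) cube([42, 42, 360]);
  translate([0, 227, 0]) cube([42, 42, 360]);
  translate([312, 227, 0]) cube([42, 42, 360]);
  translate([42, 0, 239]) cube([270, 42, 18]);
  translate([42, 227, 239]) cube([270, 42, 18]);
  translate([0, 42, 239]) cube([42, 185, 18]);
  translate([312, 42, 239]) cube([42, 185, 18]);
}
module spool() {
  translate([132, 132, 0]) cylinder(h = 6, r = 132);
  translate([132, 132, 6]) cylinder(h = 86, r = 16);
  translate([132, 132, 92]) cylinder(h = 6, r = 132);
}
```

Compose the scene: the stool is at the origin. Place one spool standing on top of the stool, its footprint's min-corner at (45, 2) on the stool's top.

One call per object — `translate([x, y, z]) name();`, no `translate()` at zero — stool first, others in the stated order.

stool();
translate([45, 2, 390]) spool();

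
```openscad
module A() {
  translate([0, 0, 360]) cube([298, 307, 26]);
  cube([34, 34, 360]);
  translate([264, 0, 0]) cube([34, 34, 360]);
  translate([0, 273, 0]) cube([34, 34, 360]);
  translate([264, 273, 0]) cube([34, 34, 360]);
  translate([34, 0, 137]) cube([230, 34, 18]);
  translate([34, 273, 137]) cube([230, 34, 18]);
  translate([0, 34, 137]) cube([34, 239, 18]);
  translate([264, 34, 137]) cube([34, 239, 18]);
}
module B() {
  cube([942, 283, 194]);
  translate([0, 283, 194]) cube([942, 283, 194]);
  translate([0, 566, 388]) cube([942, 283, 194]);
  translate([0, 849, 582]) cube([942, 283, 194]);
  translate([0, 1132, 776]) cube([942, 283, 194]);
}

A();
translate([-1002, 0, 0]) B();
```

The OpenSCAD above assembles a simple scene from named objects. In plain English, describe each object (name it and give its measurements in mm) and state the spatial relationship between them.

A is a four-legged stool. The seat is a 298×307×26 mm slab whose top surface is at z = 386 mm; four square legs, each 34×34 mm in cross-section, run from the floor (z = 0) to the underside of the seat, each flush with a corner of the seat. Four stretchers, 34 mm wide and 18 mm tall, connect adjacent legs with their undersides at z = 137 mm, each running between the inner faces of the legs it joins and aligned with the legs' outer faces on the other axis.

B is a straight staircase of 5 solid steps. Each step is 942 mm wide (x), 283 mm deep (y, the going) and 194 mm tall (the rise). The first step rests on the floor; each subsequent step sits one going further in +y and one rise higher in +z, directly behind and above the previous step with no overlap.

The staircase is on the floor beside the stool on its −x side.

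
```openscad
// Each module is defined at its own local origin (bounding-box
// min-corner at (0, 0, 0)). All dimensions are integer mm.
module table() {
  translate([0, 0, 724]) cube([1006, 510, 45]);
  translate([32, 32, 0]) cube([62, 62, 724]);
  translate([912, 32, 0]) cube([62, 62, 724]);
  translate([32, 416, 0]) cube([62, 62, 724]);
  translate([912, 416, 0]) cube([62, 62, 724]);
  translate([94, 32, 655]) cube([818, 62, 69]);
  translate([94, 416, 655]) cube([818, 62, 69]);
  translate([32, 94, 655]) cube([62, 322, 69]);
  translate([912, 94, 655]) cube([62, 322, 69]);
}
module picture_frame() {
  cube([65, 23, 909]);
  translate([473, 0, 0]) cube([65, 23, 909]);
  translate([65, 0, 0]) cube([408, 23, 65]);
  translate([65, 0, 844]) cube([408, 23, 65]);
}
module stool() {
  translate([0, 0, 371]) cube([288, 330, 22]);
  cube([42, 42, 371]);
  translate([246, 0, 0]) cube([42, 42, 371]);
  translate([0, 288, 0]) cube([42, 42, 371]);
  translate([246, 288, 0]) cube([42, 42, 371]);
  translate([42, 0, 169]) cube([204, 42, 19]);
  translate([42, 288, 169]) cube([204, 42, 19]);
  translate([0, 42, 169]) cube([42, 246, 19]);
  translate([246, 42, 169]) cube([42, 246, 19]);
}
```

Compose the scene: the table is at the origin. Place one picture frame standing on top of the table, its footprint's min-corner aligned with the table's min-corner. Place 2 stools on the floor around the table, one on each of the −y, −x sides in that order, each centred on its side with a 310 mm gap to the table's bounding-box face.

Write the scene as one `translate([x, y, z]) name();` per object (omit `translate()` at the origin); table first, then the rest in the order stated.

table();
translate([0, 0, 769]) picture_frame();
translate([359, -640, 0]) stool();
translate([-598, 90, 0]) stool();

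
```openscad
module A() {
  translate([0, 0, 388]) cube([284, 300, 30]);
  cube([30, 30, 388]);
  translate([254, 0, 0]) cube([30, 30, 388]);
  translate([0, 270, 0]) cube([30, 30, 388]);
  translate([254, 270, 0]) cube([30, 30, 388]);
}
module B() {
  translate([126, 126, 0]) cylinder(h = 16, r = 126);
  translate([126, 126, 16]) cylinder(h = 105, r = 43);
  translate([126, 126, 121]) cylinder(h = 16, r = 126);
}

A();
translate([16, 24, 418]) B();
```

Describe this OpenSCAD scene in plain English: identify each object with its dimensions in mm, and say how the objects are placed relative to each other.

A is a four-legged stool. The seat is a 284×300×30 mm slab whose top surface is at z = 418 mm; four square legs, each 30×30 mm in cross-section, run from the floor (z = 0) to the underside of the seat, each flush with a corner of the seat.

B is a spool: two coaxial disc flanges of radius 126 mm and thickness 16 mm, joined by a core cylinder of radius 43 mm and height 105 mm. The lower flange rests on z = 0 and the three cylinders share a vertical axis.

The spool is on top of the stool, centred.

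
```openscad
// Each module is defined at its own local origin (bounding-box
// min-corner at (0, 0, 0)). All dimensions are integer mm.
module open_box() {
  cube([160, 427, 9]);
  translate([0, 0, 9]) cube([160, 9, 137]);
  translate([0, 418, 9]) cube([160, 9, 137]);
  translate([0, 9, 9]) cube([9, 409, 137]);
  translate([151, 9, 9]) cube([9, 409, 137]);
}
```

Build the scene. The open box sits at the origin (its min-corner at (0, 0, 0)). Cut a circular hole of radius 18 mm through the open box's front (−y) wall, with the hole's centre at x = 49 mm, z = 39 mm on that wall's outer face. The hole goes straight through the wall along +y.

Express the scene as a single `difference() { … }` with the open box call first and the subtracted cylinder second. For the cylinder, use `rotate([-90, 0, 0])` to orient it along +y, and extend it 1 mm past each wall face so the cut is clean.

difference() {
  open_box();
  translate([49, -1, 39]) rotate([-90, 0, 0]) cylinder(h = 11, r = 18);
}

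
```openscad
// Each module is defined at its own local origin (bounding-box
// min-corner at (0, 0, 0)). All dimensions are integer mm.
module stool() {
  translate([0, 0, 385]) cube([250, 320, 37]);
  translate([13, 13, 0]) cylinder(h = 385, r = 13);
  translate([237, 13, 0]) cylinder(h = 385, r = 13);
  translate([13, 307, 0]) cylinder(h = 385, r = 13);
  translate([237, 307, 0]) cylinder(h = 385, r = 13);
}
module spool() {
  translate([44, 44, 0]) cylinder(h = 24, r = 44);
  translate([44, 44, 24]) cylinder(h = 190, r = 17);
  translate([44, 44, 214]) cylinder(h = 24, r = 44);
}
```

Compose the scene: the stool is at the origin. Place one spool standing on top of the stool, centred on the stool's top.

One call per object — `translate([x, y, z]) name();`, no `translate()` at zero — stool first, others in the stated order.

stool();
translate([81, 116, 422]) spool();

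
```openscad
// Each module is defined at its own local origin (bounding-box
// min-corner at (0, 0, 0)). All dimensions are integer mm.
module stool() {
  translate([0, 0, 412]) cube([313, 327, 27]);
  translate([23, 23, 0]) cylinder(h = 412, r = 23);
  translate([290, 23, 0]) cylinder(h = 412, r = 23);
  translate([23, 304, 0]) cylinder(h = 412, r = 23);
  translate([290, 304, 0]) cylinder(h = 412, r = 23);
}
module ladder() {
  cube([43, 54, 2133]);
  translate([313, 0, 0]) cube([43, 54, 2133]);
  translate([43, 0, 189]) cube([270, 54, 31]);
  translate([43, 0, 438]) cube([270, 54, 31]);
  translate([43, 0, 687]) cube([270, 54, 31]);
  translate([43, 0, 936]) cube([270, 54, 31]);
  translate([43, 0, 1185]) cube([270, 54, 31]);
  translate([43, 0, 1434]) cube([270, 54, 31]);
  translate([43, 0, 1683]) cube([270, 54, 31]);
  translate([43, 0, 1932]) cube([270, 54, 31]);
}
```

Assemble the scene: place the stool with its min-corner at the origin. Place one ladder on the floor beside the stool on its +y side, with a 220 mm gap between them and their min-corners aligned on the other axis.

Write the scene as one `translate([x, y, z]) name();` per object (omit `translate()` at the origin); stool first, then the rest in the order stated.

stool();
translate([0, 547, 0]) ladder();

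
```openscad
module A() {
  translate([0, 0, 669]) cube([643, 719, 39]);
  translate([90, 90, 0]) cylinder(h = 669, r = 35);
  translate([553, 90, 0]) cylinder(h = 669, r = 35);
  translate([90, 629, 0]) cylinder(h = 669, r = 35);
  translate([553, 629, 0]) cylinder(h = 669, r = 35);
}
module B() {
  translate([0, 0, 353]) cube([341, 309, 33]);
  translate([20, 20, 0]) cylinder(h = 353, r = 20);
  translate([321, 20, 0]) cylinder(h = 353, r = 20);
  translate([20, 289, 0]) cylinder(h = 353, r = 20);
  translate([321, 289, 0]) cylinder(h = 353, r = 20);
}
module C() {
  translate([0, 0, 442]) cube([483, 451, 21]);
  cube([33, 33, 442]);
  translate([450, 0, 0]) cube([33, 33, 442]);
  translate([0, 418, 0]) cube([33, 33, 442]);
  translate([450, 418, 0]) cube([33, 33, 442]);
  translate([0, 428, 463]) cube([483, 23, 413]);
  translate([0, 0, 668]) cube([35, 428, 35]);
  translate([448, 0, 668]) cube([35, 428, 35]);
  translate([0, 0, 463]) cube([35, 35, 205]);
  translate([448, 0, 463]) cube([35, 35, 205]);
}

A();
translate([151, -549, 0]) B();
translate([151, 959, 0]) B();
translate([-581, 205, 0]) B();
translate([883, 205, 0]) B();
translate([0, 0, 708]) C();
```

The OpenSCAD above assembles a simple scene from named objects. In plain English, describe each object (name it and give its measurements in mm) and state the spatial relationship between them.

A is a table: top 643 mm (x) × 719 mm (y), 39 mm thick, upper face at z = 708 mm, on four round legs of 70 mm diameter, each leg's bounding box inset 55 mm from the nearest pair of top edges, running from z = 0 to the bottom of the top.

B is a four-legged stool. The seat is 341×309 mm, 33 mm thick, top at z = 386 mm. It stands on four round legs, each 40 mm in diameter, from z = 0 to the seat underside, each leg's axis is inset half a diameter from the nearest pair of seat edges (so the leg's bounding box is flush with the corner).

C is a chair: 483×451 mm seat, 21 mm thick, top at z = 463 mm, on four 33 mm square corner legs flush with the seat edges. A 23 mm thick backrest slab spans the full seat width, extending 413 mm above the seat top, its back face flush with the seat's +y edge. Two armrests of 35×35 mm section run along each side from the seat's front edge to the front of the backrest, top faces 240 mm above the seat top and outer faces flush with the seat's x-edges; a 35×35 mm post under the front of each armrest stands on the seat at the front corner.

Four stools sit around the table at the −y, +y, −x, +x sides. The chair is on top of the table.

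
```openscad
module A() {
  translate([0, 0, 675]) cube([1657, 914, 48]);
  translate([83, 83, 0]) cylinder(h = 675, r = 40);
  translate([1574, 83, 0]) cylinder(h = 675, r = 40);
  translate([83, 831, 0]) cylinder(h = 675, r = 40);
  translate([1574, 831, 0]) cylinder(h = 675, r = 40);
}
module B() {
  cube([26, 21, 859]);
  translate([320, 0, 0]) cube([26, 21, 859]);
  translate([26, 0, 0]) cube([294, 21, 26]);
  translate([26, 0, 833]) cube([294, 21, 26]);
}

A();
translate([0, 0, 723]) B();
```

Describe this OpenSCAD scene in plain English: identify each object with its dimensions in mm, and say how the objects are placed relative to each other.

A is a table with a 1657×914 mm rectangular top, 48 mm thick, top surface at z = 723 mm, supported by four round legs of 80 mm diameter, each leg's bounding box inset 43 mm from the nearest pair of top edges, running from the floor.

B is a picture frame with a 294×807 mm rectangular opening (x by z) and a uniform 26 mm border on every side. Frame depth is 21 mm along y. It is built from two vertical stiles running the full outside height and two horizontal rails spanning the gap between the stiles.

The picture frame is on top of the table.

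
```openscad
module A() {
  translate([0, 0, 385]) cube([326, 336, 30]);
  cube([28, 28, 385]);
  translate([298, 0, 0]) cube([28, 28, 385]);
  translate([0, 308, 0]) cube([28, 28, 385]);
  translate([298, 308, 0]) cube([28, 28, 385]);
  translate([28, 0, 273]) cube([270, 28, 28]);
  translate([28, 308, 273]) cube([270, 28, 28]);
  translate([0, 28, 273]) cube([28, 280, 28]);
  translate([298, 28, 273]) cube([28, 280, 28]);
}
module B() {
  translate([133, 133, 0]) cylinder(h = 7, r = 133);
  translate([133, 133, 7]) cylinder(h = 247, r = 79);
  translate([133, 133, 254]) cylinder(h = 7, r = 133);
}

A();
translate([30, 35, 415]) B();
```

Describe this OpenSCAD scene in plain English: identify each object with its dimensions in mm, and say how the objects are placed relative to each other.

A is a simple wooden stool: a rectangular seat 326 mm (x) by 336 mm (y), 30 mm thick, top face at z = 415 mm, on four square legs, each 28×28 mm in cross-section. The legs rest on z = 0, each flush with a corner of the seat. Four stretchers, 28 mm wide and 28 mm tall, connect adjacent legs with their undersides at z = 273 mm, each running between the inner faces of the legs it joins and aligned with the legs' outer faces on the other axis.

B is a spool: two coaxial disc flanges of radius 133 mm and thickness 7 mm, joined by a core cylinder of radius 79 mm and height 247 mm. The lower flange rests on z = 0 and the three cylinders share a vertical axis.

The spool is on top of the stool, centred.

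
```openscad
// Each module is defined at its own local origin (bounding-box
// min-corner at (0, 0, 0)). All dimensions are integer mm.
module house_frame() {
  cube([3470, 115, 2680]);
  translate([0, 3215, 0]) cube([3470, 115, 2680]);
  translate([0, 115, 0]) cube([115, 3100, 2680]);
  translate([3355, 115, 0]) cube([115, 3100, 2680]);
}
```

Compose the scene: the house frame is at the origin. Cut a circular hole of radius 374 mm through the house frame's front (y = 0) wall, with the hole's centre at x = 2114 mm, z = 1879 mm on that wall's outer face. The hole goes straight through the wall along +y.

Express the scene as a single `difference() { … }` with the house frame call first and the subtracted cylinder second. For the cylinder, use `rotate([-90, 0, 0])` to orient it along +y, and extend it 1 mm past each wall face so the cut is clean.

difference() {
  house_frame();
  translate([2114, -1, 1879]) rotate([-90, 0, 0]) cylinder(h = 117, r = 374);
}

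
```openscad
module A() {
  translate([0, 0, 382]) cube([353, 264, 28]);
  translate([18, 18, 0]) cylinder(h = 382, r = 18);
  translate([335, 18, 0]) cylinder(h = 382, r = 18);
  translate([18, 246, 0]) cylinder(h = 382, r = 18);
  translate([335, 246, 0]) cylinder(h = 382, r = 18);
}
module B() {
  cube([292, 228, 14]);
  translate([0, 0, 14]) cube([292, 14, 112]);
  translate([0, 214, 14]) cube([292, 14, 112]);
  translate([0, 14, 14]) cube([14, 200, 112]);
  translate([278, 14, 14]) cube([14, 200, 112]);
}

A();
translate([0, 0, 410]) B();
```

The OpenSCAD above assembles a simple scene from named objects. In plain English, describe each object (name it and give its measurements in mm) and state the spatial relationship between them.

A is a simple wooden stool: a rectangular seat 353 mm (x) by 264 mm (y), 28 mm thick, top face at z = 410 mm, on four round legs, each 36 mm in diameter. The legs rest on z = 0, each leg's axis is inset half a diameter from the nearest pair of seat edges (so the leg's bounding box is flush with the corner).

B is an open storage box with external size 292×228×126 mm and wall thickness 14 mm (the base is also 14 mm thick). The base covers the whole footprint; the four walls stand on the base, with the y-facing walls full-width and the x-facing walls fitting between their inner faces.

The open box is on top of the stool.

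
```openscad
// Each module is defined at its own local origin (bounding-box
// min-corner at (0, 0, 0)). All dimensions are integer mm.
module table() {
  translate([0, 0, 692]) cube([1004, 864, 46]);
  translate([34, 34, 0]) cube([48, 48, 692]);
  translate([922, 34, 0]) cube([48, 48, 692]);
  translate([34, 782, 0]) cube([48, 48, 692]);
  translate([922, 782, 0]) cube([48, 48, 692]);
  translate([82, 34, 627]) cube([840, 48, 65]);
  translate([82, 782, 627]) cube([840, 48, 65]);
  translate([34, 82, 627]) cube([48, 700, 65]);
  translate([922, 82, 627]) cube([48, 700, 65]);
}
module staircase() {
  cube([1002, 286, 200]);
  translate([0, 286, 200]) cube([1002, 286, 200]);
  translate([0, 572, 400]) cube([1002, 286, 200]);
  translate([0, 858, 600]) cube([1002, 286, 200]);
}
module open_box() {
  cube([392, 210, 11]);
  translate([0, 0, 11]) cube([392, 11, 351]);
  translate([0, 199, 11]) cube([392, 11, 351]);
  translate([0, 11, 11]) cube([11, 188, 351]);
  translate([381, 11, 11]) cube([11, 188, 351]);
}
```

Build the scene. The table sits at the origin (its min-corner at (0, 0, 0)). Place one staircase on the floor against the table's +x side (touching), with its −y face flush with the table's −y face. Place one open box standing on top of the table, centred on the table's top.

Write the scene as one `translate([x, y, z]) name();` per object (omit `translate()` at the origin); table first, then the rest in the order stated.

table();
translate([1004, 0, 0]) staircase();
translate([306, 327, 738]) open_box();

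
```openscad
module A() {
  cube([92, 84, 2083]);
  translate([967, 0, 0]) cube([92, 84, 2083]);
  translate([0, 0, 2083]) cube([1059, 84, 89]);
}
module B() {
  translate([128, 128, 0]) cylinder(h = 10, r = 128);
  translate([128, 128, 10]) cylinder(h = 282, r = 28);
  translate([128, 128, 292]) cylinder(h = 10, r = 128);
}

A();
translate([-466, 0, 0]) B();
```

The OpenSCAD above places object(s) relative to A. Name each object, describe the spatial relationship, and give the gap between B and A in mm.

The spool's nearest face is 210 mm from the door frame's −x face.

A is a door frame. B is a spool. The spool is on the floor beside the door frame on its −x side. The gap between the spool and the door frame is 210 mm.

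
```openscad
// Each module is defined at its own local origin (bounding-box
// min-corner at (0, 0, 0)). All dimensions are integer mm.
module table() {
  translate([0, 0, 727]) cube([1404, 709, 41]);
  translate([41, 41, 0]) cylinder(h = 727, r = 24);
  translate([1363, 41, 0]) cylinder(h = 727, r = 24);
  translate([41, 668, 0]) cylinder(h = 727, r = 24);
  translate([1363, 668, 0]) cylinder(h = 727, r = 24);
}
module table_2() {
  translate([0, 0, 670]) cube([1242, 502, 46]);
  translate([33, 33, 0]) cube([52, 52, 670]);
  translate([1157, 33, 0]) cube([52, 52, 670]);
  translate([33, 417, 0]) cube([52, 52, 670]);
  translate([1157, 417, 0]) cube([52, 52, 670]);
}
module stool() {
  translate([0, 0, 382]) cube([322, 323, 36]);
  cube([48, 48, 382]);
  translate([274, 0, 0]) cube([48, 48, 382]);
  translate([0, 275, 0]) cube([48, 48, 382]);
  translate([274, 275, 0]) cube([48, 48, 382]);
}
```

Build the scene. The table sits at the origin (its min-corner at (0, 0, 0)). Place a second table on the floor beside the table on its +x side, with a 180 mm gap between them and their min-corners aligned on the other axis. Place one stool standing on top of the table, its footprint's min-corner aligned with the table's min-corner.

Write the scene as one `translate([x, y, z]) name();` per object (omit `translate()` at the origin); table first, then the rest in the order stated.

table();
translate([1584, 0, 0]) table_2();
translate([0, 0, 768]) stool();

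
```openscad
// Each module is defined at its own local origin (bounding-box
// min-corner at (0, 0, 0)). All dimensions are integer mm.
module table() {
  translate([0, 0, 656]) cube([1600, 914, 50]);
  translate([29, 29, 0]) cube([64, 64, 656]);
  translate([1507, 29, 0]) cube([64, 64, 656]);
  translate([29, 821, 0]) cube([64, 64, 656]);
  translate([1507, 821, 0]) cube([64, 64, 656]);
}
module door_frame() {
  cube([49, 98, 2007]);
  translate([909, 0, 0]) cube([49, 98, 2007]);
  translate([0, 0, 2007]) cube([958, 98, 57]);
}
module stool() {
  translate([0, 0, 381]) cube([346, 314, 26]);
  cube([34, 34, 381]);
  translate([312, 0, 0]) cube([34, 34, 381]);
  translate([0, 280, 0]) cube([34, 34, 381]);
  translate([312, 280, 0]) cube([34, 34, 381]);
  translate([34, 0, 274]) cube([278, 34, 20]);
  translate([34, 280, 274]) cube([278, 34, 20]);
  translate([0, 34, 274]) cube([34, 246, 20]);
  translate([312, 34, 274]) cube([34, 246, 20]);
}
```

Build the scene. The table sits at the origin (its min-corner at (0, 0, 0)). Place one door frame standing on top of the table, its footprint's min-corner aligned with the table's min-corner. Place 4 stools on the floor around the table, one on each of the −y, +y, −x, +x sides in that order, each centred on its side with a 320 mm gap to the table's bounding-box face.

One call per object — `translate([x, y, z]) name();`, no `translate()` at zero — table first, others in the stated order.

table();
translate([0, 0, 706]) door_frame();
translate([627, -634, 0]) stool();
translate([627, 1234, 0]) stool();
translate([-666, 300, 0]) stool();
translate([1920, 300, 0]) stool();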